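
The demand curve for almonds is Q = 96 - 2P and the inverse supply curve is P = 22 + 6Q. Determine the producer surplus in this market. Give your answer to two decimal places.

48.00

Rewriting demand in inverse form: P = 48 - 0.5Q.
Setting demand equal to supply, 26 = 6.5Q, so Q* = 4 and P* = 46.
PS is the area between P* and the supply curve from 0 to Q*: (1/2)(4)(24) = 48.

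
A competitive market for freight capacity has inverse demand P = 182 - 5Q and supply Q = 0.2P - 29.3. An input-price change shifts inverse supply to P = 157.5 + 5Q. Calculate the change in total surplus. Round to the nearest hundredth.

Rewriting supply in inverse form: P = 146.5 + 5Q.
Initial equilibrium: Q_0 = 3.55, P_0 = 164.25; CS_0 = (1/2)(3.55)(17.75) = 31.5063, PS_0 = (1/2)(3.55)(17.75) = 31.5063.
New equilibrium: 182 - 5Q = 157.5 + 5Q gives Q_1 = 2.45, P_1 = 169.75; CS_1 = 15.0062, PS_1 = 15.0062.
Change in total surplus = (15.0062 + 15.0062) - (31.5063 + 31.5063) = -33.

-33.00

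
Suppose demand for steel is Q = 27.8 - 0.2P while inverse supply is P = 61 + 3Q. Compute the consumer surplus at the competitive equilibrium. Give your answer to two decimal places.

Rewriting demand in inverse form: P = 139 - 5Q.
Equilibrium: 139 - 5Q = 61 + 3Q, so Q* = 9.75 and P* = 90.25.
The demand choke price is 139, so CS = (1/2)(Q*)(139 - P*) = (1/2)(9.75)(48.75) = 237.6562.

237.66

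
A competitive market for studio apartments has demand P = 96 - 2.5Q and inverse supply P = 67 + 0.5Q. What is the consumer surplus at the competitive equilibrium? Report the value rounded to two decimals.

116.81

Setting demand equal to supply, 29 = 3Q, so Q* = 9.6667 and P* = 71.8333.
CS is the area between the demand curve and P* from 0 to Q*: (1/2)(9.6667)(24.1667) = 116.8056.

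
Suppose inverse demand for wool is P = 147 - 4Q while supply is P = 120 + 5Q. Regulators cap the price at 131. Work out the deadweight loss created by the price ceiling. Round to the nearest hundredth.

Without the control, 147 - 4Q = 120 + 5Q so Q* = 3 and P* = 135.
At P = 131, sellers supply (131 - 120)/5 = 2.2 while buyers want more, so the quantity traded is 2.2 at price 131.
At Q = 2.2 the demand price is 138.2 and the supply price is 131. Deadweight loss is the triangle between the curves from 2.2 to 3: (1/2)(138.2 - 131)(3 - 2.2) = 2.88.

2.88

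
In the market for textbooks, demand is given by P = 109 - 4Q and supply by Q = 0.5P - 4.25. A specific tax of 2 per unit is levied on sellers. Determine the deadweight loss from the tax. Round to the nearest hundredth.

0.33

Rewriting supply in inverse form: P = 8.5 + 2Q.
Pre-tax equilibrium: 109 - 4Q = 8.5 + 2Q gives Q* = 16.75, P* = 42.
A tax on sellers shifts supply up by 2: 109 - 4Q = 8.5 + 2Q + 2, so Q_t = 16.4167. Buyers pay P_b = 43.3333; sellers receive P_s = P_b - 2 = 41.3333.
Deadweight loss is the triangle between the curves from Q_t to Q*: (1/2)(16.75 - 16.4167)(2) = 0.3333.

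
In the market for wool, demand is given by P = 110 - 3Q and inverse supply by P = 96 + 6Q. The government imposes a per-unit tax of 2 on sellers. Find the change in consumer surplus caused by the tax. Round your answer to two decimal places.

Pre-tax equilibrium: 110 - 3Q = 96 + 6Q gives Q* = 1.5556, P* = 105.3333.
With the tax, sellers need 2 more per unit: 110 - 3Q = 96 + 6Q + 2, so Q_t = 1.3333. Buyers pay P_b = 106; sellers receive P_s = P_b - 2 = 104.
CS falls from (1/2)(1.5556)(4.6667) = 3.6296 to (1/2)(1.3333)(4) = 2.6667, a change of -0.963.

-0.96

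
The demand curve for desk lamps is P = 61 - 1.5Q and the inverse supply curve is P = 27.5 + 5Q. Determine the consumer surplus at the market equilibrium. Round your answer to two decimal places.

19.92

Set 61 - 1.5Q = 27.5 + 5Q, which gives 33.5 = 6.5Q, so Q* = 5.1538 and P* = 61 - 1.5(5.1538) = 53.2692.
CS is the area between the demand curve and P* from 0 to Q*: (1/2)(5.1538)(7.7308) = 19.9216.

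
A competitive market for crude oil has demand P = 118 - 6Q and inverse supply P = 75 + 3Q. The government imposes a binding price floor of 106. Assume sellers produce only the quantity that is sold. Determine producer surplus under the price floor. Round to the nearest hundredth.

56.00

Without the control, 118 - 6Q = 75 + 3Q so Q* = 4.7778 and P* = 89.3333.
At P = 106, buyers demand (118 - 106)/6 = 2 while sellers would supply more, so the quantity traded is 2 at price 106.
The supply price at Q = 2 is 81. PS is the trapezoid between 106 and supply over [0, 2]: (1/2)[(106 - 75) + (106 - 81)](2) = 56.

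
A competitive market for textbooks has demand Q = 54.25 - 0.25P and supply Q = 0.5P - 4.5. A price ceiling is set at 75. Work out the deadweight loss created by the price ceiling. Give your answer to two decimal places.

8.33

Rewriting demand in inverse form: P = 217 - 4Q.
Rewriting supply in inverse form: P = 9 + 2Q.
Free-market equilibrium: 217 - 4Q = 9 + 2Q gives Q* = 34.6667, P* = 78.3333.
At the ceiling price 75, quantity supplied is (75 - 9)/2 = 33; supply is the short side, so Q = 33 trades at P = 75.
The lost-trades triangle has base Q* - 33 = 1.6667 and height equal to the gap between the curves at Q = 33, which is 85 - 75 = 10. DWL = (1/2)(1.6667)(10) = 8.3333.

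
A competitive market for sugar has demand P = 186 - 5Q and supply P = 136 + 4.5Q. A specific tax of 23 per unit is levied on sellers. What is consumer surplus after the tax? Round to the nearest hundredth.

Without the tax, 186 - 5Q = 136 + 4.5Q so Q* = 5.2632 and P* = 159.6842.
A tax on sellers shifts supply up by 23: 186 - 5Q = 136 + 4.5Q + 23, so Q_t = 2.8421. Buyers pay P_b = 171.7895; sellers receive P_s = P_b - 23 = 148.7895.
CS = (1/2)(Q_t)(186 - P_b) = (1/2)(2.8421)(14.2105) = 20.1939.

20.19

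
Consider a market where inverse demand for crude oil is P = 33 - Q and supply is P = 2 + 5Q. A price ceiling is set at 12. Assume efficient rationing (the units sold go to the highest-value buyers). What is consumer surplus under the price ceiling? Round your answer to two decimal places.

40.00

Without the control, 33 - Q = 2 + 5Q so Q* = 5.1667 and P* = 27.8333.
At the ceiling price 12, quantity supplied is (12 - 2)/5 = 2; supply is the short side, so Q = 2 trades at P = 12.
The demand price at Q = 2 is 31. CS is the trapezoid between demand and 12 over [0, 2]: (1/2)[(33 - 12) + (31 - 12)](2) = 40.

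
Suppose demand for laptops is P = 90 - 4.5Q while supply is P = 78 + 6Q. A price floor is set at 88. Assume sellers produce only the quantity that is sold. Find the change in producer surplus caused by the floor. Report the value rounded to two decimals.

-0.07

Free-market equilibrium: 90 - 4.5Q = 78 + 6Q gives Q* = 1.1429, P* = 84.8571.
At P = 88, buyers demand (90 - 88)/4.5 = 0.4444 while sellers would supply more, so the quantity traded is 0.4444 at price 88.
PS goes from (1/2)(1.1429)(6.8571) = 3.9184 to 3.8519 (computed as (88 - 78)(0.4444) - (1/2)(6)(0.4444)^2), a change of -0.0665.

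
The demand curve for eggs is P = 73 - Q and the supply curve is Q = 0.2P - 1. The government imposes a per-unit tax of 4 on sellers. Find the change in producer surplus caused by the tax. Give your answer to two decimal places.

Rewriting supply in inverse form: P = 5 + 5Q.
Pre-tax equilibrium: 73 - Q = 5 + 5Q gives Q* = 11.3333, P* = 61.6667.
With the tax, sellers need 4 more per unit: 73 - Q = 5 + 5Q + 4, so Q_t = 10.6667. Buyers pay P_b = 62.3333; sellers receive P_s = P_b - 4 = 58.3333.
PS falls from (1/2)(11.3333)(56.6667) = 321.1111 to (1/2)(10.6667)(53.3333) = 284.4444, a change of -36.6667.

-36.67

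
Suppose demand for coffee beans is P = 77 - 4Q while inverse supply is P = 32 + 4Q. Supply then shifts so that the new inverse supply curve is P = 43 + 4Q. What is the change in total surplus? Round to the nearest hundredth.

Initial equilibrium: Q_0 = 5.625, P_0 = 54.5; CS_0 = (1/2)(5.625)(22.5) = 63.2812, PS_0 = (1/2)(5.625)(22.5) = 63.2812.
New equilibrium: 77 - 4Q = 43 + 4Q gives Q_1 = 4.25, P_1 = 60; CS_1 = 36.125, PS_1 = 36.125.
Change in total surplus = (36.125 + 36.125) - (63.2812 + 63.2812) = -54.3125.

-54.31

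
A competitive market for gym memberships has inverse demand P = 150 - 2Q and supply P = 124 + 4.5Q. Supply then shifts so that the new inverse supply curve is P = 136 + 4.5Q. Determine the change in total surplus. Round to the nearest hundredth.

-36.92

Initial equilibrium: Q_0 = 4, P_0 = 142; CS_0 = (1/2)(4)(8) = 16, PS_0 = (1/2)(4)(18) = 36.
New equilibrium: 150 - 2Q = 136 + 4.5Q gives Q_1 = 2.1538, P_1 = 145.6923; CS_1 = 4.6391, PS_1 = 10.4379.
Change in total surplus = (4.6391 + 10.4379) - (16 + 36) = -36.9231.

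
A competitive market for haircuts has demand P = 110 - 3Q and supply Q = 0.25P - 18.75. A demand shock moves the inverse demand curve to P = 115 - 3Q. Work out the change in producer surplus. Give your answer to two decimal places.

Rewriting supply in inverse form: P = 75 + 4Q.
Initial equilibrium: Q_0 = 5, P_0 = 95; CS_0 = (1/2)(5)(15) = 37.5, PS_0 = (1/2)(5)(20) = 50.
New equilibrium: 115 - 3Q = 75 + 4Q gives Q_1 = 5.7143, P_1 = 97.8571; CS_1 = 48.9796, PS_1 = 65.3061.
Change in producer surplus = 65.3061 - 50 = 15.3061.

15.31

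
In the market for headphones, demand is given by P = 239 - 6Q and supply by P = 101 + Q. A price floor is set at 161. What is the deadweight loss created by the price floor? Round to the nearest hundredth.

157.79

Without the control, 239 - 6Q = 101 + Q so Q* = 19.7143 and P* = 120.7143.
At P = 161, buyers demand (239 - 161)/6 = 13 while sellers would supply more, so the quantity traded is 13 at price 161.
The lost-trades triangle has base Q* - 13 = 6.7143 and height equal to the gap between the curves at Q = 13, which is 161 - 114 = 47. DWL = (1/2)(6.7143)(47) = 157.7857.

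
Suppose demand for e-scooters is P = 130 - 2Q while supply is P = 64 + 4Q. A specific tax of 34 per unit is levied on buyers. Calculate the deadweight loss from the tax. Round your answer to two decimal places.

96.33

Pre-tax equilibrium: 130 - 2Q = 64 + 4Q gives Q* = 11, P* = 108.
A tax on buyers shifts demand down by 34: (130 - 34) - 2Q = 64 + 4Q, so Q_t = 5.3333. Buyers pay P_b = 119.3333; sellers receive P_s = P_b - 34 = 85.3333.
Deadweight loss is the triangle between the curves from Q_t to Q*: (1/2)(11 - 5.3333)(34) = 96.3333.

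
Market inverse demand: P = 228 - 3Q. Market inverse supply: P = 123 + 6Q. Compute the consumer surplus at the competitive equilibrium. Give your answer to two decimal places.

204.17

Set 228 - 3Q = 123 + 6Q, which gives 105 = 9Q, so Q* = 11.6667 and P* = 228 - 3(11.6667) = 193.
CS is the area between the demand curve and P* from 0 to Q*: (1/2)(11.6667)(35) = 204.1667.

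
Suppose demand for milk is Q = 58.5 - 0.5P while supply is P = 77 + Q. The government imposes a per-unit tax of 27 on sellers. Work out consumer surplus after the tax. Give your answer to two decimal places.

18.78

Rewriting demand in inverse form: P = 117 - 2Q.
Without the tax, 117 - 2Q = 77 + Q so Q* = 13.3333 and P* = 90.3333.
With the tax, sellers need 27 more per unit: 117 - 2Q = 77 + Q + 27, so Q_t = 4.3333. Buyers pay P_b = 108.3333; sellers receive P_s = P_b - 27 = 81.3333.
CS = (1/2)(Q_t)(117 - P_b) = (1/2)(4.3333)(8.6667) = 18.7778.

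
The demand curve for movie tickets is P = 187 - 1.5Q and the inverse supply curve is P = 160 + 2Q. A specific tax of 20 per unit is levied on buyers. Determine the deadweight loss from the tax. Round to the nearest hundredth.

57.14

Pre-tax equilibrium: 187 - 1.5Q = 160 + 2Q gives Q* = 7.7143, P* = 175.4286.
A tax on buyers shifts demand down by 20: (187 - 20) - 1.5Q = 160 + 2Q, so Q_t = 2. Buyers pay P_b = 184; sellers receive P_s = P_b - 20 = 164.
Deadweight loss is the triangle between the curves from Q_t to Q*: (1/2)(7.7143 - 2)(20) = 57.1429.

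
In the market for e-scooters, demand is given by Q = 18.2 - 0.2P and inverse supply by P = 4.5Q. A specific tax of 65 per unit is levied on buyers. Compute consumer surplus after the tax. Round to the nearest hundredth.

Rewriting demand in inverse form: P = 91 - 5Q.
Pre-tax equilibrium: 91 - 5Q = 4.5Q gives Q* = 9.5789, P* = 43.1053.
A tax on buyers shifts demand down by 65: (91 - 65) - 5Q = 4.5Q, so Q_t = 2.7368. Buyers pay P_b = 77.3158; sellers receive P_s = P_b - 65 = 12.3158.
Consumer surplus is the triangle under demand above P_b: (1/2)(2.7368)(91 - 77.3158) = 18.7258.

18.73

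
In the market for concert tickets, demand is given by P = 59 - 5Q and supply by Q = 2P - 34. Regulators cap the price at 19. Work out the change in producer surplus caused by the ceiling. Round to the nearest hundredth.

-10.58

Rewriting supply in inverse form: P = 17 + 0.5Q.
Free-market equilibrium: 59 - 5Q = 17 + 0.5Q gives Q* = 7.6364, P* = 20.8182.
At the ceiling price 19, quantity supplied is (19 - 17)/0.5 = 4; supply is the short side, so Q = 4 trades at P = 19.
PS goes from (1/2)(7.6364)(3.8182) = 14.5785 to 4 (computed as (19 - 17)(4) - (1/2)(0.5)(4)^2), a change of -10.5785.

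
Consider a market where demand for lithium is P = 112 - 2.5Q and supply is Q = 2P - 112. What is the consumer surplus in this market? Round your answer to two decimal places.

Rewriting supply in inverse form: P = 56 + 0.5Q.
Set 112 - 2.5Q = 56 + 0.5Q, which gives 56 = 3Q, so Q* = 18.6667 and P* = 112 - 2.5(18.6667) = 65.3333.
CS is the area between the demand curve and P* from 0 to Q*: (1/2)(18.6667)(46.6667) = 435.5556.

435.56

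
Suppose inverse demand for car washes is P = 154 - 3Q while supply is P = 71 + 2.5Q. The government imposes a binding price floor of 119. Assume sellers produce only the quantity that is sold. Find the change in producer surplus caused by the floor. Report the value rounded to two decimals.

105.19

Free-market equilibrium: 154 - 3Q = 71 + 2.5Q gives Q* = 15.0909, P* = 108.7273.
At P = 119, buyers demand (154 - 119)/3 = 11.6667 while sellers would supply more, so the quantity traded is 11.6667 at price 119.
PS goes from (1/2)(15.0909)(37.7273) = 284.6694 to 389.8611 (computed as (119 - 71)(11.6667) - (1/2)(2.5)(11.6667)^2), a change of 105.1917.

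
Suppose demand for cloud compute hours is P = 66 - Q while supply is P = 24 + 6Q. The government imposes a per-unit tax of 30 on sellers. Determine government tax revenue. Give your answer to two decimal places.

51.43

Without the tax, 66 - Q = 24 + 6Q so Q* = 6 and P* = 60.
With the tax, sellers need 30 more per unit: 66 - Q = 24 + 6Q + 30, so Q_t = 1.7143. Buyers pay P_b = 64.2857; sellers receive P_s = P_b - 30 = 34.2857.
Revenue is the tax times quantity traded: 30 x 1.7143 = 51.4286.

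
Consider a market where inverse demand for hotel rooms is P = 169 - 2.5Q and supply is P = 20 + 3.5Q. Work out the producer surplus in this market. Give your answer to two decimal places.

1079.22

Set 169 - 2.5Q = 20 + 3.5Q, which gives 149 = 6Q, so Q* = 24.8333 and P* = 169 - 2.5(24.8333) = 106.9167.
Producer surplus is the triangle above supply below P*: (1/2)(24.8333)(106.9167 - 20) = (1/2)(24.8333)(86.9167) = 1079.2153.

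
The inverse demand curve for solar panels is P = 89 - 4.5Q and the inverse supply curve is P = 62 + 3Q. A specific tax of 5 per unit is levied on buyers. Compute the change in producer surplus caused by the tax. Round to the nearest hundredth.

Without the tax, 89 - 4.5Q = 62 + 3Q so Q* = 3.6 and P* = 72.8.
With the tax, buyers' net willingness to pay falls by 5: (89 - 5) - 4.5Q = 62 + 3Q, so Q_t = 2.9333. Buyers pay P_b = 75.8; sellers receive P_s = P_b - 5 = 70.8.
Producers lose the trapezoid between P_s and P* out to Q_t plus the triangle from Q_t to Q*: change in PS = 12.9067 - 19.44 = -6.5333.

-6.53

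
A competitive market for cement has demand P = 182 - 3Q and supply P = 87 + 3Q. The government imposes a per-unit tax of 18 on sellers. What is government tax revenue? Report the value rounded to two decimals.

231.00

Pre-tax equilibrium: 182 - 3Q = 87 + 3Q gives Q* = 15.8333, P* = 134.5.
A tax on sellers shifts supply up by 18: 182 - 3Q = 87 + 3Q + 18, so Q_t = 12.8333. Buyers pay P_b = 143.5; sellers receive P_s = P_b - 18 = 125.5.
Revenue is the tax times quantity traded: 18 x 12.8333 = 231.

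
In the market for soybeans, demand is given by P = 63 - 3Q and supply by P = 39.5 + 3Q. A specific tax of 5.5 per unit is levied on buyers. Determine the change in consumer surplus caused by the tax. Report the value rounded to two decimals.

Pre-tax equilibrium: 63 - 3Q = 39.5 + 3Q gives Q* = 3.9167, P* = 51.25.
With the tax, buyers' net willingness to pay falls by 5.5: (63 - 5.5) - 3Q = 39.5 + 3Q, so Q_t = 3. Buyers pay P_b = 54; sellers receive P_s = P_b - 5.5 = 48.5.
Consumers lose the trapezoid between P* and P_b out to Q_t plus the triangle from Q_t to Q*: change in CS = 13.5 - 23.0104 = -9.5104.

-9.51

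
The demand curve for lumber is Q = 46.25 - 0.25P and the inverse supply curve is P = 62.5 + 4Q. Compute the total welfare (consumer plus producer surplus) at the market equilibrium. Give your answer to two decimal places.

Rewriting demand in inverse form: P = 185 - 4Q.
Equilibrium: 185 - 4Q = 62.5 + 4Q, so Q* = 15.3125 and P* = 123.75.
Total surplus is the full triangle between the curves from 0 to Q*: (1/2)(15.3125)(185 - 62.5) = 937.8906.

937.89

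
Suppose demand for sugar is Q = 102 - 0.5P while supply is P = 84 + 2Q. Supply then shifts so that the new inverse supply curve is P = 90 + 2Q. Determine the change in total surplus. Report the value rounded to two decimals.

-175.50

Rewriting demand in inverse form: P = 204 - 2Q.
Initial equilibrium: Q_0 = 30, P_0 = 144; CS_0 = (1/2)(30)(60) = 900, PS_0 = (1/2)(30)(60) = 900.
New equilibrium: 204 - 2Q = 90 + 2Q gives Q_1 = 28.5, P_1 = 147; CS_1 = 812.25, PS_1 = 812.25.
Change in total surplus = (812.25 + 812.25) - (900 + 900) = -175.5.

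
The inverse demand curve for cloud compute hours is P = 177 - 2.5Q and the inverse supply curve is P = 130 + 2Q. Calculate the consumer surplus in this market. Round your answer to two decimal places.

Setting demand equal to supply, 47 = 4.5Q, so Q* = 10.4444 and P* = 150.8889.
Consumer surplus is the triangle under demand above P*: (1/2)(10.4444)(177 - 150.8889) = (1/2)(10.4444)(26.1111) = 136.358.

136.36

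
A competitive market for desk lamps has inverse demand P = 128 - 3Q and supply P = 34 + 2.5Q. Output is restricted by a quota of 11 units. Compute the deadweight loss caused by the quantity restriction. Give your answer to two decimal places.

Without the quota, 128 - 3Q = 34 + 2.5Q gives Q* = 17.0909.
At Q = 11 the demand price is 128 - 3(11) = 95 and the supply price is 34 + 2.5(11) = 61.5.
Deadweight loss is the triangle between the curves from 11 to 17.0909: (1/2)(95 - 61.5)(17.0909 - 11) = 102.0227.

102.02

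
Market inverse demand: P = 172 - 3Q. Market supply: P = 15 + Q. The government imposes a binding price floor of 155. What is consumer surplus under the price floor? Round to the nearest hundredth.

Without the control, 172 - 3Q = 15 + Q so Q* = 39.25 and P* = 54.25.
At the floor price 155, quantity demanded is (172 - 155)/3 = 5.6667; demand is the short side, so Q = 5.6667 trades at P = 155.
CS is the triangle under demand above 155: (1/2)(5.6667)(172 - 155) = 48.1667.

48.17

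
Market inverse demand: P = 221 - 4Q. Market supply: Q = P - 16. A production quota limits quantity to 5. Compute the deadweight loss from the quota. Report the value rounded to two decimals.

Rewriting supply in inverse form: P = 16 + Q.
Unrestricted equilibrium: Q* = (221 - 16)/(4 + 1) = 41.
At Q = 5 the demand price is 221 - 4(5) = 201 and the supply price is 16 + (5) = 21.
DWL = (1/2)(gap between curves at 5) x (Q* - 5) = (1/2)(180)(36) = 3240.

3240.00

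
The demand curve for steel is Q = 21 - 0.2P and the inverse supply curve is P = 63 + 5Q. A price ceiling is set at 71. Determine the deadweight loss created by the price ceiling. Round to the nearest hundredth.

Rewriting demand in inverse form: P = 105 - 5Q.
Free-market equilibrium: 105 - 5Q = 63 + 5Q gives Q* = 4.2, P* = 84.
At P = 71, sellers supply (71 - 63)/5 = 1.6 while buyers want more, so the quantity traded is 1.6 at price 71.
The lost-trades triangle has base Q* - 1.6 = 2.6 and height equal to the gap between the curves at Q = 1.6, which is 97 - 71 = 26. DWL = (1/2)(2.6)(26) = 33.8.

33.80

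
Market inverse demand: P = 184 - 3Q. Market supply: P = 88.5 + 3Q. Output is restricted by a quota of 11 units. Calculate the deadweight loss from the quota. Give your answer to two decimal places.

Without the quota, 184 - 3Q = 88.5 + 3Q gives Q* = 15.9167.
At Q = 11 the demand price is 184 - 3(11) = 151 and the supply price is 88.5 + 3(11) = 121.5.
DWL = (1/2)(gap between curves at 11) x (Q* - 11) = (1/2)(29.5)(4.9167) = 72.5208.

72.52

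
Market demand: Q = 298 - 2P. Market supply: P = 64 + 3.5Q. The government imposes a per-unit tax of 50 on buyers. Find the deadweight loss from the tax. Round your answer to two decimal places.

312.50

Rewriting demand in inverse form: P = 149 - 0.5Q.
Pre-tax equilibrium: 149 - 0.5Q = 64 + 3.5Q gives Q* = 21.25, P* = 138.375.
With the tax, buyers' net willingness to pay falls by 50: (149 - 50) - 0.5Q = 64 + 3.5Q, so Q_t = 8.75. Buyers pay P_b = 144.625; sellers receive P_s = P_b - 50 = 94.625.
The welfare triangle lost has base Q* - Q_t = 12.5 and height t = 50, so DWL = (1/2)(12.5)(50) = 312.5.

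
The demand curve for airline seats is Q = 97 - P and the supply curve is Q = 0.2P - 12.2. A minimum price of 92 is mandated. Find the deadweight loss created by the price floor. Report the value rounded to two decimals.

3.00

Rewriting demand in inverse form: P = 97 - Q.
Rewriting supply in inverse form: P = 61 + 5Q.
Without the control, 97 - Q = 61 + 5Q so Q* = 6 and P* = 91.
At the floor price 92, quantity demanded is (97 - 92)/1 = 5; demand is the short side, so Q = 5 trades at P = 92.
At Q = 5 the demand price is 92 and the supply price is 86. Deadweight loss is the triangle between the curves from 5 to 6: (1/2)(92 - 86)(6 - 5) = 3.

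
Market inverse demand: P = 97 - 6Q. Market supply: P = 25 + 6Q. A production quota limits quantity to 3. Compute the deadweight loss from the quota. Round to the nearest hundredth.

Without the quota, 97 - 6Q = 25 + 6Q gives Q* = 6.
At Q = 3 the demand price is 97 - 6(3) = 79 and the supply price is 25 + 6(3) = 43.
Deadweight loss is the triangle between the curves from 3 to 6: (1/2)(79 - 43)(6 - 3) = 54.

54.00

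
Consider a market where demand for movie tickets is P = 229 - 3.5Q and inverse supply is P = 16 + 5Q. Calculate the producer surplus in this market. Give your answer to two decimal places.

Set 229 - 3.5Q = 16 + 5Q, which gives 213 = 8.5Q, so Q* = 25.0588 and P* = 229 - 3.5(25.0588) = 141.2941.
The supply curve's price intercept is 16, so PS = (1/2)(Q*)(P* - 16) = (1/2)(25.0588)(125.2941) = 1569.8616.

1569.86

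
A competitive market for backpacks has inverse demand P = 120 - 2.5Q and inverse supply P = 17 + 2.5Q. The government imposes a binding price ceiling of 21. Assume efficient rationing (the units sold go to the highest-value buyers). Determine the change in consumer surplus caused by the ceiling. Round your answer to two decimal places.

Without the control, 120 - 2.5Q = 17 + 2.5Q so Q* = 20.6 and P* = 68.5.
At the ceiling price 21, quantity supplied is (21 - 17)/2.5 = 1.6; supply is the short side, so Q = 1.6 trades at P = 21.
CS goes from (1/2)(20.6)(51.5) = 530.45 to 155.2 (computed as (120 - 21)(1.6) - (1/2)(2.5)(1.6)^2), a change of -375.25.

-375.25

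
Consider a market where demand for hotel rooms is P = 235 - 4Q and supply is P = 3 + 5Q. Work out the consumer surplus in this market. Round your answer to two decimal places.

Equilibrium: 235 - 4Q = 3 + 5Q, so Q* = 25.7778 and P* = 131.8889.
The demand choke price is 235, so CS = (1/2)(Q*)(235 - P*) = (1/2)(25.7778)(103.1111) = 1328.9877.

1328.99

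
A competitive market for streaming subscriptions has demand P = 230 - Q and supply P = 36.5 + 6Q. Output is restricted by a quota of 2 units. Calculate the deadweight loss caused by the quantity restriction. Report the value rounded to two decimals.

Unrestricted equilibrium: Q* = (230 - 36.5)/(1 + 6) = 27.6429.
At Q = 2 the demand price is 230 - (2) = 228 and the supply price is 36.5 + 6(2) = 48.5.
DWL = (1/2)(gap between curves at 2) x (Q* - 2) = (1/2)(179.5)(25.6429) = 2301.4464.

2301.45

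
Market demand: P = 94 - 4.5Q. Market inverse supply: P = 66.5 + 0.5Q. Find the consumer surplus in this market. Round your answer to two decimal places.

68.06

Equilibrium: 94 - 4.5Q = 66.5 + 0.5Q, so Q* = 5.5 and P* = 69.25.
Consumer surplus is the triangle under demand above P*: (1/2)(5.5)(94 - 69.25) = (1/2)(5.5)(24.75) = 68.0625.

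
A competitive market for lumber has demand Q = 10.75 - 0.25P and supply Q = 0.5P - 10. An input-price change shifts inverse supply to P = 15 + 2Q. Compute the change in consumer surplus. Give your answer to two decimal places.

14.17

Rewriting demand in inverse form: P = 43 - 4Q.
Rewriting supply in inverse form: P = 20 + 2Q.
Initial equilibrium: Q_0 = 3.8333, P_0 = 27.6667; CS_0 = (1/2)(3.8333)(15.3333) = 29.3889, PS_0 = (1/2)(3.8333)(7.6667) = 14.6944.
New equilibrium: 43 - 4Q = 15 + 2Q gives Q_1 = 4.6667, P_1 = 24.3333; CS_1 = 43.5556, PS_1 = 21.7778.
Change in consumer surplus = 43.5556 - 29.3889 = 14.1667.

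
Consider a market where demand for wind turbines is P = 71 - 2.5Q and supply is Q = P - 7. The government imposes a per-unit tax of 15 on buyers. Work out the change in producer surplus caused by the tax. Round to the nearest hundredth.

-69.18

Rewriting supply in inverse form: P = 7 + Q.
Without the tax, 71 - 2.5Q = 7 + Q so Q* = 18.2857 and P* = 25.2857.
With the tax, buyers' net willingness to pay falls by 15: (71 - 15) - 2.5Q = 7 + Q, so Q_t = 14. Buyers pay P_b = 36; sellers receive P_s = P_b - 15 = 21.
Producers lose the trapezoid between P_s and P* out to Q_t plus the triangle from Q_t to Q*: change in PS = 98 - 167.1837 = -69.1837.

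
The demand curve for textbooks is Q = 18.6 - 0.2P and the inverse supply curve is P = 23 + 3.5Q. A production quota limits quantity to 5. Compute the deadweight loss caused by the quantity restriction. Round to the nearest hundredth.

Rewriting demand in inverse form: P = 93 - 5Q.
Unrestricted equilibrium: Q* = (93 - 23)/(5 + 3.5) = 8.2353.
At Q = 5 the demand price is 93 - 5(5) = 68 and the supply price is 23 + 3.5(5) = 40.5.
DWL = (1/2)(gap between curves at 5) x (Q* - 5) = (1/2)(27.5)(3.2353) = 44.4853.

44.49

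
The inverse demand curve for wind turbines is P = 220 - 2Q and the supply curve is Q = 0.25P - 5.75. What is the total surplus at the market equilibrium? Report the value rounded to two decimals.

3234.08

Rewriting supply in inverse form: P = 23 + 4Q.
Set 220 - 2Q = 23 + 4Q, which gives 197 = 6Q, so Q* = 32.8333 and P* = 220 - 2(32.8333) = 154.3333.
Total surplus is the full triangle between the curves from 0 to Q*: (1/2)(32.8333)(220 - 23) = 3234.0833.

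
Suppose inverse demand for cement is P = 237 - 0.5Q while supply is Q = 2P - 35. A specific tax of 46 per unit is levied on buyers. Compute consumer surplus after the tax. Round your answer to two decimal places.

Rewriting supply in inverse form: P = 17.5 + 0.5Q.
Without the tax, 237 - 0.5Q = 17.5 + 0.5Q so Q* = 219.5 and P* = 127.25.
With the tax, buyers' net willingness to pay falls by 46: (237 - 46) - 0.5Q = 17.5 + 0.5Q, so Q_t = 173.5. Buyers pay P_b = 150.25; sellers receive P_s = P_b - 46 = 104.25.
Consumer surplus is the triangle under demand above P_b: (1/2)(173.5)(237 - 150.25) = 7525.5625.

7525.56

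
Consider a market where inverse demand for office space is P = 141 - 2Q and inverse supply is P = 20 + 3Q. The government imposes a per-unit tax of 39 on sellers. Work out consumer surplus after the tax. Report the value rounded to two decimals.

268.96

Pre-tax equilibrium: 141 - 2Q = 20 + 3Q gives Q* = 24.2, P* = 92.6.
With the tax, sellers need 39 more per unit: 141 - 2Q = 20 + 3Q + 39, so Q_t = 16.4. Buyers pay P_b = 108.2; sellers receive P_s = P_b - 39 = 69.2.
CS = (1/2)(Q_t)(141 - P_b) = (1/2)(16.4)(32.8) = 268.96.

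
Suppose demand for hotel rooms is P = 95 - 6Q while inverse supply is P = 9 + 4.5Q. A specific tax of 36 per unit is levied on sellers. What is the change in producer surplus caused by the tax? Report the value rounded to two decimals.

Pre-tax equilibrium: 95 - 6Q = 9 + 4.5Q gives Q* = 8.1905, P* = 45.8571.
With the tax, sellers need 36 more per unit: 95 - 6Q = 9 + 4.5Q + 36, so Q_t = 4.7619. Buyers pay P_b = 66.4286; sellers receive P_s = P_b - 36 = 30.4286.
PS falls from (1/2)(8.1905)(36.8571) = 150.9388 to (1/2)(4.7619)(21.4286) = 51.0204, a change of -99.9184.

-99.92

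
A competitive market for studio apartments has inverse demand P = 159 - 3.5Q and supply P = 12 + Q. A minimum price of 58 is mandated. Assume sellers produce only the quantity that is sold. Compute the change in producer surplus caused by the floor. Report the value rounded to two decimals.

377.51

Free-market equilibrium: 159 - 3.5Q = 12 + Q gives Q* = 32.6667, P* = 44.6667.
At P = 58, buyers demand (159 - 58)/3.5 = 28.8571 while sellers would supply more, so the quantity traded is 28.8571 at price 58.
PS goes from (1/2)(32.6667)(32.6667) = 533.5556 to 911.0612 (computed as (58 - 12)(28.8571) - (1/2)(1)(28.8571)^2), a change of 377.5057.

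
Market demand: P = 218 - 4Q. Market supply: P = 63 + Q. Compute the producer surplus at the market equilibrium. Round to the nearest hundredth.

Set 218 - 4Q = 63 + Q, which gives 155 = 5Q, so Q* = 31 and P* = 218 - 4(31) = 94.
PS is the area between P* and the supply curve from 0 to Q*: (1/2)(31)(31) = 480.5.

480.50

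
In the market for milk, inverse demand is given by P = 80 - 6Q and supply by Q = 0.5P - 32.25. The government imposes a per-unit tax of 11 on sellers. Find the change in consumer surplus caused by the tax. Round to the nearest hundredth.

-10.31

Rewriting supply in inverse form: P = 64.5 + 2Q.
Pre-tax equilibrium: 80 - 6Q = 64.5 + 2Q gives Q* = 1.9375, P* = 68.375.
A tax on sellers shifts supply up by 11: 80 - 6Q = 64.5 + 2Q + 11, so Q_t = 0.5625. Buyers pay P_b = 76.625; sellers receive P_s = P_b - 11 = 65.625.
CS falls from (1/2)(1.9375)(11.625) = 11.2617 to (1/2)(0.5625)(3.375) = 0.9492, a change of -10.3125.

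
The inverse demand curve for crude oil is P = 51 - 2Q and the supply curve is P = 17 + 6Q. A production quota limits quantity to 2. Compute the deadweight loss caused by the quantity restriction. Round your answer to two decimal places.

20.25

Without the quota, 51 - 2Q = 17 + 6Q gives Q* = 4.25.
At Q = 2 the demand price is 51 - 2(2) = 47 and the supply price is 17 + 6(2) = 29.
Deadweight loss is the triangle between the curves from 2 to 4.25: (1/2)(47 - 29)(4.25 - 2) = 20.25.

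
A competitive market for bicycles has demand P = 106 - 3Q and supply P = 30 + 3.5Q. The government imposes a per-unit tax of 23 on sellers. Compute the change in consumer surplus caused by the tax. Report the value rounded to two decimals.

-105.34

Without the tax, 106 - 3Q = 30 + 3.5Q so Q* = 11.6923 and P* = 70.9231.
With the tax, sellers need 23 more per unit: 106 - 3Q = 30 + 3.5Q + 23, so Q_t = 8.1538. Buyers pay P_b = 81.5385; sellers receive P_s = P_b - 23 = 58.5385.
CS falls from (1/2)(11.6923)(35.0769) = 205.0651 to (1/2)(8.1538)(24.4615) = 99.7278, a change of -105.3373.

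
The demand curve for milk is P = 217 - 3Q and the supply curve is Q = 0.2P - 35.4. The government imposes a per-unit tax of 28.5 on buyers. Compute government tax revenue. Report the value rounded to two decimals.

Rewriting supply in inverse form: P = 177 + 5Q.
Without the tax, 217 - 3Q = 177 + 5Q so Q* = 5 and P* = 202.
With the tax, buyers' net willingness to pay falls by 28.5: (217 - 28.5) - 3Q = 177 + 5Q, so Q_t = 1.4375. Buyers pay P_b = 212.6875; sellers receive P_s = P_b - 28.5 = 184.1875.
Tax revenue = t x Q_t = 28.5 x 1.4375 = 40.9688.

40.97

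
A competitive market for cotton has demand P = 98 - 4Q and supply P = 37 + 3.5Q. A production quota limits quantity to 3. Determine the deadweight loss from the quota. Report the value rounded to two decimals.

Without the quota, 98 - 4Q = 37 + 3.5Q gives Q* = 8.1333.
At Q = 3 the demand price is 98 - 4(3) = 86 and the supply price is 37 + 3.5(3) = 47.5.
DWL = (1/2)(gap between curves at 3) x (Q* - 3) = (1/2)(38.5)(5.1333) = 98.8167.

98.82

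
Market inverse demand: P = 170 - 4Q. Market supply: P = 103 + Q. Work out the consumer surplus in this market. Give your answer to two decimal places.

359.12

Set 170 - 4Q = 103 + Q, which gives 67 = 5Q, so Q* = 13.4 and P* = 170 - 4(13.4) = 116.4.
The demand choke price is 170, so CS = (1/2)(Q*)(170 - P*) = (1/2)(13.4)(53.6) = 359.12.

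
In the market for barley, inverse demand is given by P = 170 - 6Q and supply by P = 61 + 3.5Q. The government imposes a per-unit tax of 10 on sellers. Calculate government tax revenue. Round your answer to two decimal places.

104.21

Pre-tax equilibrium: 170 - 6Q = 61 + 3.5Q gives Q* = 11.4737, P* = 101.1579.
A tax on sellers shifts supply up by 10: 170 - 6Q = 61 + 3.5Q + 10, so Q_t = 10.4211. Buyers pay P_b = 107.4737; sellers receive P_s = P_b - 10 = 97.4737.
Revenue is the tax times quantity traded: 10 x 10.4211 = 104.2105.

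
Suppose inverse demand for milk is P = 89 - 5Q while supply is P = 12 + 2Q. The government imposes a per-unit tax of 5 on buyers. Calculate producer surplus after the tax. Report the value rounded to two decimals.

105.80

Without the tax, 89 - 5Q = 12 + 2Q so Q* = 11 and P* = 34.
With the tax, buyers' net willingness to pay falls by 5: (89 - 5) - 5Q = 12 + 2Q, so Q_t = 10.2857. Buyers pay P_b = 37.5714; sellers receive P_s = P_b - 5 = 32.5714.
PS = (1/2)(Q_t)(P_s - 12) = (1/2)(10.2857)(20.5714) = 105.7959.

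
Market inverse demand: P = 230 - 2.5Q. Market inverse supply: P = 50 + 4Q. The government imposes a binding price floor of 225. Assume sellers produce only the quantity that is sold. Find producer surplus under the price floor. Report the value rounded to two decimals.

Free-market equilibrium: 230 - 2.5Q = 50 + 4Q gives Q* = 27.6923, P* = 160.7692.
At the floor price 225, quantity demanded is (230 - 225)/2.5 = 2; demand is the short side, so Q = 2 trades at P = 225.
The supply price at Q = 2 is 58. PS is the trapezoid between 225 and supply over [0, 2]: (1/2)[(225 - 50) + (225 - 58)](2) = 342.

342.00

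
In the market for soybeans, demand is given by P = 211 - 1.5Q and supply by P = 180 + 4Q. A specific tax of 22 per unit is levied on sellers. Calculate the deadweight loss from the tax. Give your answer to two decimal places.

Pre-tax equilibrium: 211 - 1.5Q = 180 + 4Q gives Q* = 5.6364, P* = 202.5455.
A tax on sellers shifts supply up by 22: 211 - 1.5Q = 180 + 4Q + 22, so Q_t = 1.6364. Buyers pay P_b = 208.5455; sellers receive P_s = P_b - 22 = 186.5455.
The welfare triangle lost has base Q* - Q_t = 4 and height t = 22, so DWL = (1/2)(4)(22) = 44.

44.00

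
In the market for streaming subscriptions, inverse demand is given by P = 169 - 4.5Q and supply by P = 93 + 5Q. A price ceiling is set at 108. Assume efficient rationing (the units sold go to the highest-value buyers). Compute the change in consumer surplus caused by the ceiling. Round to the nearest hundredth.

18.75

Free-market equilibrium: 169 - 4.5Q = 93 + 5Q gives Q* = 8, P* = 133.
At the ceiling price 108, quantity supplied is (108 - 93)/5 = 3; supply is the short side, so Q = 3 trades at P = 108.
CS goes from (1/2)(8)(36) = 144 to 162.75 (computed as (169 - 108)(3) - (1/2)(4.5)(3)^2), a change of 18.75.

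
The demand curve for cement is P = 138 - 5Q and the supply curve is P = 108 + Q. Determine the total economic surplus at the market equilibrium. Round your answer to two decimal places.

75.00

Setting demand equal to supply, 30 = 6Q, so Q* = 5 and P* = 113.
Total surplus is the full triangle between the curves from 0 to Q*: (1/2)(5)(138 - 108) = 75.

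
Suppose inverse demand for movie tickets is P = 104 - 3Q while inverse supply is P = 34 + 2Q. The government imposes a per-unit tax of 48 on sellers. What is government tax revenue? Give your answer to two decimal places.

Pre-tax equilibrium: 104 - 3Q = 34 + 2Q gives Q* = 14, P* = 62.
A tax on sellers shifts supply up by 48: 104 - 3Q = 34 + 2Q + 48, so Q_t = 4.4. Buyers pay P_b = 90.8; sellers receive P_s = P_b - 48 = 42.8.
Tax revenue = t x Q_t = 48 x 4.4 = 211.2.

211.20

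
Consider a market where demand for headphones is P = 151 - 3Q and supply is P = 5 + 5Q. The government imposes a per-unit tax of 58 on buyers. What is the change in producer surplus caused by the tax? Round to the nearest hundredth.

Without the tax, 151 - 3Q = 5 + 5Q so Q* = 18.25 and P* = 96.25.
With the tax, buyers' net willingness to pay falls by 58: (151 - 58) - 3Q = 5 + 5Q, so Q_t = 11. Buyers pay P_b = 118; sellers receive P_s = P_b - 58 = 60.
Producers lose the trapezoid between P_s and P* out to Q_t plus the triangle from Q_t to Q*: change in PS = 302.5 - 832.6562 = -530.1562.

-530.16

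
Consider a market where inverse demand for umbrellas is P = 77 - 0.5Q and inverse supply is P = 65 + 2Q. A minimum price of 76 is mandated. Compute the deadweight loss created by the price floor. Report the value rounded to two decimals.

9.80

Free-market equilibrium: 77 - 0.5Q = 65 + 2Q gives Q* = 4.8, P* = 74.6.
At P = 76, buyers demand (77 - 76)/0.5 = 2 while sellers would supply more, so the quantity traded is 2 at price 76.
The lost-trades triangle has base Q* - 2 = 2.8 and height equal to the gap between the curves at Q = 2, which is 76 - 69 = 7. DWL = (1/2)(2.8)(7) = 9.8.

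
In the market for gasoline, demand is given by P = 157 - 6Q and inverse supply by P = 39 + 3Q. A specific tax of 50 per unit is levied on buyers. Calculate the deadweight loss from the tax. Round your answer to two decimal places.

138.89

Without the tax, 157 - 6Q = 39 + 3Q so Q* = 13.1111 and P* = 78.3333.
A tax on buyers shifts demand down by 50: (157 - 50) - 6Q = 39 + 3Q, so Q_t = 7.5556. Buyers pay P_b = 111.6667; sellers receive P_s = P_b - 50 = 61.6667.
Deadweight loss is the triangle between the curves from Q_t to Q*: (1/2)(13.1111 - 7.5556)(50) = 138.8889.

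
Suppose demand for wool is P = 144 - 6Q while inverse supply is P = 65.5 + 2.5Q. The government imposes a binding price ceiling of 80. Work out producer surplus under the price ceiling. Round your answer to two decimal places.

42.05

Free-market equilibrium: 144 - 6Q = 65.5 + 2.5Q gives Q* = 9.2353, P* = 88.5882.
At P = 80, sellers supply (80 - 65.5)/2.5 = 5.8 while buyers want more, so the quantity traded is 5.8 at price 80.
PS is the triangle above supply below 80: (1/2)(5.8)(80 - 65.5) = 42.05.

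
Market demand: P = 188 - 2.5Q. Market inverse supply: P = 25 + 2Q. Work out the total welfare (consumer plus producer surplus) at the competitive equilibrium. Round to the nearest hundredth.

2952.11

Set 188 - 2.5Q = 25 + 2Q, which gives 163 = 4.5Q, so Q* = 36.2222 and P* = 188 - 2.5(36.2222) = 97.4444.
Total surplus is the full triangle between the curves from 0 to Q*: (1/2)(36.2222)(188 - 25) = 2952.1111.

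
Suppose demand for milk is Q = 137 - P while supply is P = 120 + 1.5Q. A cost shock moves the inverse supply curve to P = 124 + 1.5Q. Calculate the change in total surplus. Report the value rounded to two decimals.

-24.00

Rewriting demand in inverse form: P = 137 - Q.
Initial equilibrium: Q_0 = 6.8, P_0 = 130.2; CS_0 = (1/2)(6.8)(6.8) = 23.12, PS_0 = (1/2)(6.8)(10.2) = 34.68.
New equilibrium: 137 - Q = 124 + 1.5Q gives Q_1 = 5.2, P_1 = 131.8; CS_1 = 13.52, PS_1 = 20.28.
Change in total surplus = (13.52 + 20.28) - (23.12 + 34.68) = -24.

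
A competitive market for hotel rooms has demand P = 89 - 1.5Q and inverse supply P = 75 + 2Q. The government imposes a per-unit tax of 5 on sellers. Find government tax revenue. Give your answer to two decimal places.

Pre-tax equilibrium: 89 - 1.5Q = 75 + 2Q gives Q* = 4, P* = 83.
A tax on sellers shifts supply up by 5: 89 - 1.5Q = 75 + 2Q + 5, so Q_t = 2.5714. Buyers pay P_b = 85.1429; sellers receive P_s = P_b - 5 = 80.1429.
Tax revenue = t x Q_t = 5 x 2.5714 = 12.8571.

12.86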